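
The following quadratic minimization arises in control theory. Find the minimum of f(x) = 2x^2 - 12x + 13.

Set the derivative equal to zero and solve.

f(x) = 2x^2 - 12x + 13
f'(x) = 4x + (-12) = 0
x = 12/4 = 3
f(3) = -5
Since f''(x) = 4 > 0, this is a minimum.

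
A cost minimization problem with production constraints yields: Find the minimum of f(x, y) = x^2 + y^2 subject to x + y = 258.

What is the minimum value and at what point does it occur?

Substitute y = 258 - x into f(x,y) = x^2 + y^2:
g(x) = x^2 + (258 - x)^2 = 2x^2 - 516x + 66564
g'(x) = 4x - 516 = 0  =>  x = 129
y = 258 - 129 = 129
Minimum value = 129^2 + 129^2 = 33282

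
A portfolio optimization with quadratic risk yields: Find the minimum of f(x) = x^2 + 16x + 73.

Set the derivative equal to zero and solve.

f(x) = x^2 + 16x + 73
f'(x) = 2x + (16) = 0
x = -16/2 = -8
f(-8) = 9
Since f''(x) = 2 > 0, this is a minimum.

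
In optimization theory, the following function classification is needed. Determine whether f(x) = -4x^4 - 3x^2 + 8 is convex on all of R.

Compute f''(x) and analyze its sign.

f(x) = -4x^4 - 3x^2 + 8
f'(x) = -16x^3 + -6x
f''(x) = -48x^2 + -6
f''(x) = -48x^2 + -6 <= -6 < 0 for all x
Therefore, f is concave on R.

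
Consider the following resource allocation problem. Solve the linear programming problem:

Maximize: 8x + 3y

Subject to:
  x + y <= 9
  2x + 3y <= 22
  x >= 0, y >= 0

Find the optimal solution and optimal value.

Feasible vertices: (0, 0), (0, 22/3), (5, 4), (9, 0)
Objective 8x + 3y at each:
  (0, 0): 0
  (0, 22/3): 22
  (5, 4): 52
  (9, 0): 72
Maximum is 72 at (9, 0).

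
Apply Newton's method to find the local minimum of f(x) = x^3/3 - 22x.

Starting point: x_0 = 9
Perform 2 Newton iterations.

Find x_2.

f(x) = x^3/3 - 22x
f'(x) = x^2 - 22, f''(x) = 2x
Newton update: x_{n+1} = x_n - (x_n^2 - 22)/(2*x_n)
Step 1: x_0 = 9, f'=59, f''=18, x_1 = 103/18
Step 2: x_1 = 103/18, f'=3481/324, f''=103/9, x_2 = 17737/3708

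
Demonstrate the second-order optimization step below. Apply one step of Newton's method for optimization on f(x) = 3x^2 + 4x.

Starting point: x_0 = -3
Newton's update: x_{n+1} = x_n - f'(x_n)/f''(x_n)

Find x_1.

f(x) = 3x^2 + 4x
f'(x) = 6x + (4), f''(x) = 6
Newton step: x_1 = x_0 - f'(x_0)/f''(x_0)
f'(-3) = -14
x_1 = -3 - -14/6 = -2/3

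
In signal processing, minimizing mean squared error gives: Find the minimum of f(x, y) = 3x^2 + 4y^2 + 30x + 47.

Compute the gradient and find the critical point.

f(x,y) = 3x^2 + 4y^2 + 30x + 47
df/dx = 6x + (30) = 0  =>  x = -5
df/dy = 8y + (0) = 0  =>  y = 0
f(-5, 0) = 3*(-5)^2 + 4*(0)^2 + 30*(-5) + 47 = -28
Hessian is diagonal with entries 6, 8 > 0, so this is a minimum.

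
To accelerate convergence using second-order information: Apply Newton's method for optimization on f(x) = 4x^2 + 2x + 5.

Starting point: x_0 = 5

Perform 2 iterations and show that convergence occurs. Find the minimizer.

f(x) = 4x^2 + 2x + 5, f'(x) = 8x + (2), f''(x) = 8
Step 1: f'(5) = 42, x_1 = 5 - 42/8 = -1/4
Step 2: f'(-1/4) = 0, x_2 = -1/4 (converged)
Newton's method converges in 1 step for quadratics.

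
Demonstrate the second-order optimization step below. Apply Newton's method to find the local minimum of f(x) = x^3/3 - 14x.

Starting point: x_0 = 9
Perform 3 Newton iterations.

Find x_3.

f(x) = x^3/3 - 14x
f'(x) = x^2 - 14, f''(x) = 2x
Newton update: x_{n+1} = x_n - (x_n^2 - 14)/(2*x_n)
Step 1: x_0 = 9, f'=67, f''=18, x_1 = 95/18
Step 2: x_1 = 95/18, f'=4489/324, f''=95/9, x_2 = 13561/3420
Step 3: x_2 = 13561/3420, f'=20151121/11696400, f''=13561/1710, x_3 = 347650321/92757240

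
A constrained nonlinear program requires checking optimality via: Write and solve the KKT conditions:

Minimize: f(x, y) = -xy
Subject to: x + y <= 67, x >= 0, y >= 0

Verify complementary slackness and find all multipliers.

Problem: min -xy s.t. x + y <= 67 (multiplier lambda), x >= 0 (mu_x), y >= 0 (mu_y)
KKT stationarity: -y + lambda - mu_x = 0, -x + lambda - mu_y = 0, with lambda, mu_x, mu_y >= 0
Complementary slackness: lambda*(x + y - 67) = 0, mu_x*x = 0, mu_y*y = 0
If lambda = 0: y = -mu_x <= 0 and x = -mu_y <= 0 force x = y = 0 with f = 0; but x = y = 67/2 is feasible with f = -4489/4 < 0, so this is not the minimum. Hence lambda > 0 and x + y = 67.
Try x > 0, y > 0 (so mu_x = mu_y = 0): y = lambda, x = lambda => x = y = lambda
x + y = 67 => 2*lambda = 67 => lambda = 67/2
x* = y* = 67/2 > 0, consistent with mu_x = mu_y = 0.
(Any feasible point with x = 0 or y = 0 has f = 0 > -4489/4, so the minimum is not on those boundaries.)
min(-xy) = -4489/4 (i.e. max xy = 4489/4)
Multipliers: lambda = 67/2, mu_x = 0, mu_y = 0
Complementary slackness: lambda*(x + y - 67) = 67/2*(67/2 + 67/2 - 67) = 0, mu_x*x = 0*67/2 = 0, mu_y*y = 0*67/2 = 0. Satisfied.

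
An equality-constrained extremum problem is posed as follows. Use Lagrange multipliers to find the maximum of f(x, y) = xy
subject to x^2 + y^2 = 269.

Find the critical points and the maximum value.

Lagrange conditions: y = 2*lambda*x and x = 2*lambda*y
If x = 0 then y = 0, violating the constraint, so x, y != 0.
Dividing: y/x = x/y => x^2 = y^2 => y = x or y = -x
Constraint: 2x^2 = 269 => x^2 = 269/2 => x = +/-sqrt(269/2)
Critical points: (sqrt(269/2), sqrt(269/2)), (-sqrt(269/2), -sqrt(269/2)), (sqrt(269/2), -sqrt(269/2)), (-sqrt(269/2), sqrt(269/2))
  y = x:  xy = x^2 = 269/2  at (sqrt(269/2), sqrt(269/2)) and (-sqrt(269/2), -sqrt(269/2))
  y = -x: xy = -x^2 = -269/2 at (sqrt(269/2), -sqrt(269/2)) and (-sqrt(269/2), sqrt(269/2))
Maximum xy = 269/2 at (sqrt(269/2), sqrt(269/2)) and (-sqrt(269/2), -sqrt(269/2))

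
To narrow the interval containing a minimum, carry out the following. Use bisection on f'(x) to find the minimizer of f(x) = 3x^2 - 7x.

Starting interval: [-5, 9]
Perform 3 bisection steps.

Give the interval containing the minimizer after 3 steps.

Finding critical point of f(x) = 3x^2 - 7x using bisection on f'(x) = 6x + -7.
f'(x) = 0 when x = 7/6.
Starting interval: [-5, 9]
Step 1: mid = 2, f'(mid) = 5, new interval = [-5, 2]
Step 2: mid = -3/2, f'(mid) = -16, new interval = [-3/2, 2]
Step 3: mid = 1/4, f'(mid) = -11/2, new interval = [1/4, 2]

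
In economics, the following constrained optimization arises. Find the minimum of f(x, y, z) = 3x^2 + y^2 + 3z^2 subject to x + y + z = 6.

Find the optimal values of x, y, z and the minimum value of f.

Using Lagrange multipliers on f = 3x^2 + y^2 + 3z^2 with constraint x + y + z = 6:
Conditions: 2*3*x = lambda, 2*1*y = lambda, 2*3*z = lambda
So x = lambda/6, y = lambda/2, z = lambda/6
Substituting into constraint: lambda * (5/6) = 6
lambda = 36/5
x = 6/5, y = 18/5, z = 6/5
Minimum value = 108/5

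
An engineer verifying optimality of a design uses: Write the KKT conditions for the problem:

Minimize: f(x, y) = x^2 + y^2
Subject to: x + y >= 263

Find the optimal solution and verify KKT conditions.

KKT conditions for min x^2 + y^2 s.t. x + y >= 263:
Stationarity: 2x = mu, 2y = mu
So x = y = mu/2.
Complementary slackness: mu*(x + y - 263) = 0
Primal feasibility: x + y >= 263; dual feasibility: mu >= 0
If mu = 0 then x = y = 0, but 0 + 0 < 263 is infeasible, so the constraint is active.
Constraint active: x + y = 2*(mu/2) = 263 => mu = 263
x = y = 263/2, f = 69169/2
Verify: stationarity 2*(263/2) = 263 = mu; primal 263/2 + 263/2 = 263 >= 263; dual mu = 263 >= 0; complementary slackness 263*(263 - 263) = 0. All KKT conditions hold.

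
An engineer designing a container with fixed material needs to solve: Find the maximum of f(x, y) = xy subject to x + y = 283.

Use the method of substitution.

Substitute y = 283 - x into f(x,y) = xy:
g(x) = x(283 - x) = 283x - x^2
g'(x) = 283 - 2x = 0  =>  x = 283/2
y = 283 - 283/2 = 283/2
Maximum value = (283/2) * (283/2) = 80089/4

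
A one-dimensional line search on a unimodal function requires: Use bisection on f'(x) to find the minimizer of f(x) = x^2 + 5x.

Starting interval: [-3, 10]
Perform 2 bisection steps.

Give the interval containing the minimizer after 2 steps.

Finding critical point of f(x) = x^2 + 5x using bisection on f'(x) = 2x + 5.
f'(x) = 0 when x = -5/2.
Starting interval: [-3, 10]
Step 1: mid = 7/2, f'(mid) = 12, new interval = [-3, 7/2]
Step 2: mid = 1/4, f'(mid) = 11/2, new interval = [-3, 1/4]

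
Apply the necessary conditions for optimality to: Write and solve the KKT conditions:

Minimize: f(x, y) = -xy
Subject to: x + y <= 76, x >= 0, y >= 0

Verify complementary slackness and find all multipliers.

Problem: min -xy s.t. x + y <= 76 (multiplier lambda), x >= 0 (mu_x), y >= 0 (mu_y)
KKT stationarity: -y + lambda - mu_x = 0, -x + lambda - mu_y = 0, with lambda, mu_x, mu_y >= 0
Complementary slackness: lambda*(x + y - 76) = 0, mu_x*x = 0, mu_y*y = 0
If lambda = 0: y = -mu_x <= 0 and x = -mu_y <= 0 force x = y = 0 with f = 0; but x = y = 38 is feasible with f = -1444 < 0, so this is not the minimum. Hence lambda > 0 and x + y = 76.
Try x > 0, y > 0 (so mu_x = mu_y = 0): y = lambda, x = lambda => x = y = lambda
x + y = 76 => 2*lambda = 76 => lambda = 38
x* = y* = 38 > 0, consistent with mu_x = mu_y = 0.
(Any feasible point with x = 0 or y = 0 has f = 0 > -1444, so the minimum is not on those boundaries.)
min(-xy) = -1444 (i.e. max xy = 1444)
Multipliers: lambda = 38, mu_x = 0, mu_y = 0
Complementary slackness: lambda*(x + y - 76) = 38*(38 + 38 - 76) = 0, mu_x*x = 0*38 = 0, mu_y*y = 0*38 = 0. Satisfied.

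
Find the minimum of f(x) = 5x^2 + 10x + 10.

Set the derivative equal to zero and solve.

f(x) = 5x^2 + 10x + 10
f'(x) = 10x + (10) = 0
x = -10/10 = -1
f(-1) = 5
Since f''(x) = 10 > 0, this is a minimum.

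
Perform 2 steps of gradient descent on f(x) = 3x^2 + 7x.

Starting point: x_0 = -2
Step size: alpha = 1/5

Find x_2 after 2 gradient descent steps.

f(x) = 3x^2 + 7x, f'(x) = 6x + (7)
Step 1: f'(-2) = -5, x_1 = -2 - 1/5 * -5 = -1
Step 2: f'(-1) = 1, x_2 = -1 - 1/5 * 1 = -6/5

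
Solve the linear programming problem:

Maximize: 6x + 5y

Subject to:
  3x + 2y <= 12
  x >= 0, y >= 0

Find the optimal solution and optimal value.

The feasible region has vertices at [(0, 0), (4, 0), (0, 6)].
Checking objective 6x + 5y at each vertex:
  (0, 0): 6*0 + 5*0 = 0
  (4, 0): 6*4 + 5*0 = 24
  (0, 6): 6*0 + 5*6 = 30
Maximum is 30 at (0, 6).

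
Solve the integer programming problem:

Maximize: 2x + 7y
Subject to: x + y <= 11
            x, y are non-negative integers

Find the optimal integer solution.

Objective: 2x + 7y, constraint: x + y <= 11
Coefficient of y is 7 > coefficient of x is 2, so allocate the entire budget to y.
Optimal: x = 0, y = 11, value = 77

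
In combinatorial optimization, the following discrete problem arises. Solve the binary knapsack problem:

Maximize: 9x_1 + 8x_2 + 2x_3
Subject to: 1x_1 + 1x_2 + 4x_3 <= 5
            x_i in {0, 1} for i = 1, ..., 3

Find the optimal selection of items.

Items: item 1 (v=9, w=1), item 2 (v=8, w=1), item 3 (v=2, w=4)
Capacity: 5
Checking all 8 subsets (w = total weight, v = total value):
  {}: w = 0, v = 0
  {1}: w = 1, v = 9
  {2}: w = 1, v = 8
  {3}: w = 4, v = 2
  {1, 2}: w = 2, v = 17
  {1, 3}: w = 5, v = 11
  {2, 3}: w = 5, v = 10
  {1, 2, 3}: w = 6 > 5, infeasible
Best feasible subset: items [1, 2]
Total weight: 2 <= 5, total value: 17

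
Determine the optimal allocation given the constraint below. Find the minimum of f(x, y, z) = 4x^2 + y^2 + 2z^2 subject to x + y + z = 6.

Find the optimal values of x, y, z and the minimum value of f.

Using Lagrange multipliers on f = 4x^2 + y^2 + 2z^2 with constraint x + y + z = 6:
Conditions: 2*4*x = lambda, 2*1*y = lambda, 2*2*z = lambda
So x = lambda/8, y = lambda/2, z = lambda/4
Substituting into constraint: lambda * (7/8) = 6
lambda = 48/7
x = 6/7, y = 24/7, z = 12/7
Minimum value = 144/7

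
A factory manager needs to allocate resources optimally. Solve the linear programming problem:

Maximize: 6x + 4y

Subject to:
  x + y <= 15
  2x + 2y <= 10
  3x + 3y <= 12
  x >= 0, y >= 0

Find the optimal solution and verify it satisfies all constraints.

Feasible vertices: (0, 0), (0, 4), (4, 0)
Objective 6x + 4y at each vertex:
  (0, 0): 0
  (0, 4): 16
  (4, 0): 24
Maximum is 24 at (4, 0).
Verify constraints at (x, y) = (4, 0):
  1*4 + 1*0 = 4 <= 15
  2*4 + 2*0 = 8 <= 10
  3*4 + 3*0 = 12 <= 12 (active)
  x = 4 >= 0, y = 0 >= 0. All constraints satisfied.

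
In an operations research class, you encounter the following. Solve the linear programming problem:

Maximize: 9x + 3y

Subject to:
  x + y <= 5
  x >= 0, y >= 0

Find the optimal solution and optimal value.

The feasible region has vertices at [(0, 0), (5, 0), (0, 5)].
Checking objective 9x + 3y at each vertex:
  (0, 0): 9*0 + 3*0 = 0
  (5, 0): 9*5 + 3*0 = 45
  (0, 5): 9*0 + 3*5 = 15
Maximum is 45 at (5, 0).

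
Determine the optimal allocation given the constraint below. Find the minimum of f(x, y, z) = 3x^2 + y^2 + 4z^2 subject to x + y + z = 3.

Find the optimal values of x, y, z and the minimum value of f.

Using Lagrange multipliers on f = 3x^2 + y^2 + 4z^2 with constraint x + y + z = 3:
Conditions: 2*3*x = lambda, 2*1*y = lambda, 2*4*z = lambda
So x = lambda/6, y = lambda/2, z = lambda/8
Substituting into constraint: lambda * (19/24) = 3
lambda = 72/19
x = 12/19, y = 36/19, z = 9/19
Minimum value = 108/19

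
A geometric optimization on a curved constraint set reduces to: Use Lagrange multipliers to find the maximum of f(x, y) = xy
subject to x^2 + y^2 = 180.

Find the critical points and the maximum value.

Lagrange conditions: y = 2*lambda*x and x = 2*lambda*y
If x = 0 then y = 0, violating the constraint, so x, y != 0.
Dividing: y/x = x/y => x^2 = y^2 => y = x or y = -x
Constraint: 2x^2 = 180 => x^2 = 90 => x = +/-sqrt(90)
Critical points: (sqrt(90), sqrt(90)), (-sqrt(90), -sqrt(90)), (sqrt(90), -sqrt(90)), (-sqrt(90), sqrt(90))
  y = x:  xy = x^2 = 90  at (sqrt(90), sqrt(90)) and (-sqrt(90), -sqrt(90))
  y = -x: xy = -x^2 = -90 at (sqrt(90), -sqrt(90)) and (-sqrt(90), sqrt(90))
Maximum xy = 90 at (sqrt(90), sqrt(90)) and (-sqrt(90), -sqrt(90))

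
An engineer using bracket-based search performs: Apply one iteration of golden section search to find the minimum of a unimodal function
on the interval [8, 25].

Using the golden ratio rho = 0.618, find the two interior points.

Golden section search on [8, 25].
Golden ratio rho = 0.618 (approx).
Interior points:
  x_1 = 8 + (1-0.618)*17 = 14.4940
  x_2 = 8 + 0.618*17 = 18.5060
Compare f(x_1) and f(x_2) to determine which subinterval to keep.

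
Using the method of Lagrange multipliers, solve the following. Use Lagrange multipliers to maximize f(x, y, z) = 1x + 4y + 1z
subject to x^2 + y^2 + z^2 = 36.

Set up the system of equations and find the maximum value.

Lagrange conditions: 1 = 2*lambda*x, 4 = 2*lambda*y, 1 = 2*lambda*z
So x:1 = y:4 = z:1, i.e. x = 1t, y = 4t, z = 1t
Constraint: t^2*(1^2 + 4^2 + 1^2) = 36
  t^2 * 18 = 36  =>  t = sqrt(2)
Maximum = 1*1t + 4*4t + 1*1t = 18*sqrt(2) = sqrt(648)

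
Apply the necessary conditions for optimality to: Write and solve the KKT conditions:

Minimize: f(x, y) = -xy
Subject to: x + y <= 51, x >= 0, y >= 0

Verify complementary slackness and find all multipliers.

Problem: min -xy s.t. x + y <= 51 (multiplier lambda), x >= 0 (mu_x), y >= 0 (mu_y)
KKT stationarity: -y + lambda - mu_x = 0, -x + lambda - mu_y = 0, with lambda, mu_x, mu_y >= 0
Complementary slackness: lambda*(x + y - 51) = 0, mu_x*x = 0, mu_y*y = 0
If lambda = 0: y = -mu_x <= 0 and x = -mu_y <= 0 force x = y = 0 with f = 0; but x = y = 51/2 is feasible with f = -2601/4 < 0, so this is not the minimum. Hence lambda > 0 and x + y = 51.
Try x > 0, y > 0 (so mu_x = mu_y = 0): y = lambda, x = lambda => x = y = lambda
x + y = 51 => 2*lambda = 51 => lambda = 51/2
x* = y* = 51/2 > 0, consistent with mu_x = mu_y = 0.
(Any feasible point with x = 0 or y = 0 has f = 0 > -2601/4, so the minimum is not on those boundaries.)
min(-xy) = -2601/4 (i.e. max xy = 2601/4)
Multipliers: lambda = 51/2, mu_x = 0, mu_y = 0
Complementary slackness: lambda*(x + y - 51) = 51/2*(51/2 + 51/2 - 51) = 0, mu_x*x = 0*51/2 = 0, mu_y*y = 0*51/2 = 0. Satisfied.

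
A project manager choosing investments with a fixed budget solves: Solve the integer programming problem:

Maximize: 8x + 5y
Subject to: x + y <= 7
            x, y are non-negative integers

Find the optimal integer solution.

Objective: 8x + 5y, constraint: x + y <= 7
Coefficient of x is 8 >= coefficient of y is 5, so allocate the entire budget to x.
Optimal: x = 7, y = 0, value = 56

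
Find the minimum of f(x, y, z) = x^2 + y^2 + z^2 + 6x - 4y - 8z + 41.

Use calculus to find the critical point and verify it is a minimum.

f(x,y,z) = x^2 + y^2 + z^2 + 6x - 4y - 8z + 41
df/dx = 2x + (6) = 0 => x = -3
df/dy = 2y + (-4) = 0 => y = 2
df/dz = 2z + (-8) = 0 => z = 4
f(-3,2,4) = 1*(-3)^2 + 1*(2)^2 + 1*(4)^2 + 6*(-3) + -4*(2) + -8*(4) + 41 = 12
Hessian is diagonal with entries 2, 2, 2 > 0, confirmed minimum.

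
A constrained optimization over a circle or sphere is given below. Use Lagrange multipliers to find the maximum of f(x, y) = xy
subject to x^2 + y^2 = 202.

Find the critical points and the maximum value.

Lagrange conditions: y = 2*lambda*x and x = 2*lambda*y
If x = 0 then y = 0, violating the constraint, so x, y != 0.
Dividing: y/x = x/y => x^2 = y^2 => y = x or y = -x
Constraint: 2x^2 = 202 => x^2 = 101 => x = +/-sqrt(101)
Critical points: (sqrt(101), sqrt(101)), (-sqrt(101), -sqrt(101)), (sqrt(101), -sqrt(101)), (-sqrt(101), sqrt(101))
  y = x:  xy = x^2 = 101  at (sqrt(101), sqrt(101)) and (-sqrt(101), -sqrt(101))
  y = -x: xy = -x^2 = -101 at (sqrt(101), -sqrt(101)) and (-sqrt(101), sqrt(101))
Maximum xy = 101 at (sqrt(101), sqrt(101)) and (-sqrt(101), -sqrt(101))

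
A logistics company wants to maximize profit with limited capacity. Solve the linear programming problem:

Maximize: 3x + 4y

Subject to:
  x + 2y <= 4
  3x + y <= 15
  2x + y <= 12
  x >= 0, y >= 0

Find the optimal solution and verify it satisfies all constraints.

Feasible vertices: (0, 0), (0, 2), (4, 0)
Objective 3x + 4y at each vertex:
  (0, 0): 0
  (0, 2): 8
  (4, 0): 12
Maximum is 12 at (4, 0).
Verify constraints at (x, y) = (4, 0):
  1*4 + 2*0 = 4 <= 4 (active)
  3*4 + 1*0 = 12 <= 15
  2*4 + 1*0 = 8 <= 12
  x = 4 >= 0, y = 0 >= 0. All constraints satisfied.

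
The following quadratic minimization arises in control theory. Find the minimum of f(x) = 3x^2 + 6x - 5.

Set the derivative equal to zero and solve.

f(x) = 3x^2 + 6x - 5
f'(x) = 6x + (6) = 0
x = -6/6 = -1
f(-1) = -8
Since f''(x) = 6 > 0, this is a minimum.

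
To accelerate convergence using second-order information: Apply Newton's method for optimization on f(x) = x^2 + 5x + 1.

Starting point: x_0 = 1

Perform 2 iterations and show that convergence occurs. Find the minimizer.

f(x) = x^2 + 5x + 1, f'(x) = 2x + (5), f''(x) = 2
Step 1: f'(1) = 7, x_1 = 1 - 7/2 = -5/2
Step 2: f'(-5/2) = 0, x_2 = -5/2 (converged)
Newton's method converges in 1 step for quadratics.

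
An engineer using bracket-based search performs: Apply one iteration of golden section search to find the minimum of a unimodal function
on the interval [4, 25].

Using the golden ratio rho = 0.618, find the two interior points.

Golden section search on [4, 25].
Golden ratio rho = 0.618 (approx).
Interior points:
  x_1 = 4 + (1-0.618)*21 = 12.0220
  x_2 = 4 + 0.618*21 = 16.9780
Compare f(x_1) and f(x_2) to determine which subinterval to keep.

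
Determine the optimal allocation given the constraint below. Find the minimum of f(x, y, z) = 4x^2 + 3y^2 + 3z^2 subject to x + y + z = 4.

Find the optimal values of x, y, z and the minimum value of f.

Using Lagrange multipliers on f = 4x^2 + 3y^2 + 3z^2 with constraint x + y + z = 4:
Conditions: 2*4*x = lambda, 2*3*y = lambda, 2*3*z = lambda
So x = lambda/8, y = lambda/6, z = lambda/6
Substituting into constraint: lambda * (11/24) = 4
lambda = 96/11
x = 12/11, y = 16/11, z = 16/11
Minimum value = 192/11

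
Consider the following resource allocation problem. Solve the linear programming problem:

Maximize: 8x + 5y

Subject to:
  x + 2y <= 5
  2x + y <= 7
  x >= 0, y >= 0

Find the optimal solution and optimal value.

Feasible vertices: (0, 0), (0, 5/2), (3, 1), (7/2, 0)
Objective 8x + 5y at each:
  (0, 0): 0
  (0, 5/2): 25/2
  (3, 1): 29
  (7/2, 0): 28
Maximum is 29 at (3, 1).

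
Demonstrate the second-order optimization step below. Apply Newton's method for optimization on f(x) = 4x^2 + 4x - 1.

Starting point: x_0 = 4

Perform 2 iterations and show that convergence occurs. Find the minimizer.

f(x) = 4x^2 + 4x - 1, f'(x) = 8x + (4), f''(x) = 8
Step 1: f'(4) = 36, x_1 = 4 - 36/8 = -1/2
Step 2: f'(-1/2) = 0, x_2 = -1/2 (converged)
Newton's method converges in 1 step for quadratics.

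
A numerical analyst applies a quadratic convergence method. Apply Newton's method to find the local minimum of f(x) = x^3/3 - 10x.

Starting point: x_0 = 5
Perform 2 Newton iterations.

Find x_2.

f(x) = x^3/3 - 10x
f'(x) = x^2 - 10, f''(x) = 2x
Newton update: x_{n+1} = x_n - (x_n^2 - 10)/(2*x_n)
Step 1: x_0 = 5, f'=15, f''=10, x_1 = 7/2
Step 2: x_1 = 7/2, f'=9/4, f''=7, x_2 = 89/28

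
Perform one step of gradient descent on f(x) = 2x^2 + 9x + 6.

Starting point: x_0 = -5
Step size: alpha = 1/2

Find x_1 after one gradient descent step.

f(x) = 2x^2 + 9x + 6
f'(x) = 4x + 9
f'(-5) = 4*-5 + (9) = -11
x_1 = x_0 - alpha * f'(x_0) = -5 - 1/2 * -11 = 1/2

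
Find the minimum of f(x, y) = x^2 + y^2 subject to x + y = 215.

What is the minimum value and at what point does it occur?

Substitute y = 215 - x into f(x,y) = x^2 + y^2:
g(x) = x^2 + (215 - x)^2 = 2x^2 - 430x + 46225
g'(x) = 4x - 430 = 0  =>  x = 215/2
y = 215 - 215/2 = 215/2
Minimum value = (215/2)^2 + (215/2)^2 = 46225/2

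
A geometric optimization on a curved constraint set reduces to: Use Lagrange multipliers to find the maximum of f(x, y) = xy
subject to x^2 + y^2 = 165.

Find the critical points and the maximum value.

Lagrange conditions: y = 2*lambda*x and x = 2*lambda*y
If x = 0 then y = 0, violating the constraint, so x, y != 0.
Dividing: y/x = x/y => x^2 = y^2 => y = x or y = -x
Constraint: 2x^2 = 165 => x^2 = 165/2 => x = +/-sqrt(165/2)
Critical points: (sqrt(165/2), sqrt(165/2)), (-sqrt(165/2), -sqrt(165/2)), (sqrt(165/2), -sqrt(165/2)), (-sqrt(165/2), sqrt(165/2))
  y = x:  xy = x^2 = 165/2  at (sqrt(165/2), sqrt(165/2)) and (-sqrt(165/2), -sqrt(165/2))
  y = -x: xy = -x^2 = -165/2 at (sqrt(165/2), -sqrt(165/2)) and (-sqrt(165/2), sqrt(165/2))
Maximum xy = 165/2 at (sqrt(165/2), sqrt(165/2)) and (-sqrt(165/2), -sqrt(165/2))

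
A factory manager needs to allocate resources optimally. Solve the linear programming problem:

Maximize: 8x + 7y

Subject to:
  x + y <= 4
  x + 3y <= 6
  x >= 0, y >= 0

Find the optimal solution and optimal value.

Feasible vertices: (0, 0), (0, 2), (3, 1), (4, 0)
Objective 8x + 7y at each:
  (0, 0): 0
  (0, 2): 14
  (3, 1): 31
  (4, 0): 32
Maximum is 32 at (4, 0).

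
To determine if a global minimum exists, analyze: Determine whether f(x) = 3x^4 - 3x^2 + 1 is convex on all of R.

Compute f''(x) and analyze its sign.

f(x) = 3x^4 - 3x^2 + 1
f'(x) = 12x^3 + -6x
f''(x) = 36x^2 + -6
f''(0) = -6 < 0, so not convex near x = 0
Therefore, f is not globally convex on R.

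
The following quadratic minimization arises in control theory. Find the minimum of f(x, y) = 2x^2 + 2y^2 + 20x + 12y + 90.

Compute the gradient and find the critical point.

f(x,y) = 2x^2 + 2y^2 + 20x + 12y + 90
df/dx = 4x + (20) = 0  =>  x = -5
df/dy = 4y + (12) = 0  =>  y = -3
f(-5, -3) = 2*(-5)^2 + 2*(-3)^2 + 20*(-5) + 12*(-3) + 90 = 22
Hessian is diagonal with entries 4, 4 > 0, so this is a minimum.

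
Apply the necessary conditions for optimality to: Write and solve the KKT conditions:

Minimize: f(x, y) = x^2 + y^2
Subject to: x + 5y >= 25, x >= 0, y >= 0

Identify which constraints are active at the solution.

KKT conditions for min x^2 + y^2 s.t. 1x + 5y >= 25, x >= 0, y >= 0:
Stationarity: 2x = mu*1 + mu_x, 2y = mu*5 + mu_y, with mu, mu_x, mu_y >= 0
Complementary slackness: mu*(x + 5y - 25) = 0, mu_x*x = 0, mu_y*y = 0
(0, 0) is infeasible (1*0 + 5*0 < 25), so if mu = 0 stationarity would force x = mu_x/2 >= 0, y = mu_y/2 >= 0 with mu_x*x = mu_y*y = 0, i.e. x = y = 0: contradiction. Hence mu > 0 and x + 5y = 25 is active.
Try x > 0, y > 0 (so mu_x = mu_y = 0): x = 1*mu/2, y = 5*mu/2
Substitute: 1*(1*mu/2) + 5*(5*mu/2) = 25
  mu*26/2 = 25 => mu = 25/13
x* = 25/26 > 0, y* = 125/26 > 0, consistent with mu_x = mu_y = 0.
f is convex and the constraints are linear, so this KKT point is the global minimum.
f* = 625/26
Active constraints: x + 5y >= 25 (holds with equality, mu = 25/13 > 0); x >= 0 and y >= 0 are inactive (mu_x = mu_y = 0).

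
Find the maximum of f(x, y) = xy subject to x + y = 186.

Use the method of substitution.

Substitute y = 186 - x into f(x,y) = xy:
g(x) = x(186 - x) = 186x - x^2
g'(x) = 186 - 2x = 0  =>  x = 93
y = 186 - 93 = 93
Maximum value = 93 * 93 = 8649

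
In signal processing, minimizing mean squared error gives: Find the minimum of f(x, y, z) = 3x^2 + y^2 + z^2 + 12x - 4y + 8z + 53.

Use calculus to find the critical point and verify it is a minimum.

f(x,y,z) = 3x^2 + y^2 + z^2 + 12x - 4y + 8z + 53
df/dx = 6x + (12) = 0 => x = -2
df/dy = 2y + (-4) = 0 => y = 2
df/dz = 2z + (8) = 0 => z = -4
f(-2,2,-4) = 3*(-2)^2 + 1*(2)^2 + 1*(-4)^2 + 12*(-2) + -4*(2) + 8*(-4) + 53 = 21
Hessian is diagonal with entries 6, 2, 2 > 0, confirmed minimum.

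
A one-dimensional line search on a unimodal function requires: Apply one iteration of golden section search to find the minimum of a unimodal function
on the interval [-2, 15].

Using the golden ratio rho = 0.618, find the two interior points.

Golden section search on [-2, 15].
Golden ratio rho = 0.618 (approx).
Interior points:
  x_1 = -2 + (1-0.618)*17 = 4.4940
  x_2 = -2 + 0.618*17 = 8.5060
Compare f(x_1) and f(x_2) to determine which subinterval to keep.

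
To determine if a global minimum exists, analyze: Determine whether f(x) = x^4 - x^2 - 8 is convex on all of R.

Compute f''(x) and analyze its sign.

f(x) = x^4 - x^2 - 8
f'(x) = 4x^3 + -2x
f''(x) = 12x^2 + -2
f''(0) = -2 < 0, so not convex near x = 0
Therefore, f is not globally convex on R.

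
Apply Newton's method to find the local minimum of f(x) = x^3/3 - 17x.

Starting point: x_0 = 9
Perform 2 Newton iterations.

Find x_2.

f(x) = x^3/3 - 17x
f'(x) = x^2 - 17, f''(x) = 2x
Newton update: x_{n+1} = x_n - (x_n^2 - 17)/(2*x_n)
Step 1: x_0 = 9, f'=64, f''=18, x_1 = 49/9
Step 2: x_1 = 49/9, f'=1024/81, f''=98/9, x_2 = 1889/441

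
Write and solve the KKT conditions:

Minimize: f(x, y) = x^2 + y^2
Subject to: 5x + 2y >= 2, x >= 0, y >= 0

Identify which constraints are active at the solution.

KKT conditions for min x^2 + y^2 s.t. 5x + 2y >= 2, x >= 0, y >= 0:
Stationarity: 2x = mu*5 + mu_x, 2y = mu*2 + mu_y, with mu, mu_x, mu_y >= 0
Complementary slackness: mu*(5x + 2y - 2) = 0, mu_x*x = 0, mu_y*y = 0
(0, 0) is infeasible (5*0 + 2*0 < 2), so if mu = 0 stationarity would force x = mu_x/2 >= 0, y = mu_y/2 >= 0 with mu_x*x = mu_y*y = 0, i.e. x = y = 0: contradiction. Hence mu > 0 and 5x + 2y = 2 is active.
Try x > 0, y > 0 (so mu_x = mu_y = 0): x = 5*mu/2, y = 2*mu/2
Substitute: 5*(5*mu/2) + 2*(2*mu/2) = 2
  mu*29/2 = 2 => mu = 4/29
x* = 10/29 > 0, y* = 4/29 > 0, consistent with mu_x = mu_y = 0.
f is convex and the constraints are linear, so this KKT point is the global minimum.
f* = 4/29
Active constraints: 5x + 2y >= 2 (holds with equality, mu = 4/29 > 0); x >= 0 and y >= 0 are inactive (mu_x = mu_y = 0).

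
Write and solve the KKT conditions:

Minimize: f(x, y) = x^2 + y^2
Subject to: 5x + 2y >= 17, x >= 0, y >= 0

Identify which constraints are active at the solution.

KKT conditions for min x^2 + y^2 s.t. 5x + 2y >= 17, x >= 0, y >= 0:
Stationarity: 2x = mu*5 + mu_x, 2y = mu*2 + mu_y, with mu, mu_x, mu_y >= 0
Complementary slackness: mu*(5x + 2y - 17) = 0, mu_x*x = 0, mu_y*y = 0
(0, 0) is infeasible (5*0 + 2*0 < 17), so if mu = 0 stationarity would force x = mu_x/2 >= 0, y = mu_y/2 >= 0 with mu_x*x = mu_y*y = 0, i.e. x = y = 0: contradiction. Hence mu > 0 and 5x + 2y = 17 is active.
Try x > 0, y > 0 (so mu_x = mu_y = 0): x = 5*mu/2, y = 2*mu/2
Substitute: 5*(5*mu/2) + 2*(2*mu/2) = 17
  mu*29/2 = 17 => mu = 34/29
x* = 85/29 > 0, y* = 34/29 > 0, consistent with mu_x = mu_y = 0.
f is convex and the constraints are linear, so this KKT point is the global minimum.
f* = 289/29
Active constraints: 5x + 2y >= 17 (holds with equality, mu = 34/29 > 0); x >= 0 and y >= 0 are inactive (mu_x = mu_y = 0).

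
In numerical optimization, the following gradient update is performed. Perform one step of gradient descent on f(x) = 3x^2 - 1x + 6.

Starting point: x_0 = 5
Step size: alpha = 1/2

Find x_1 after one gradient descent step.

f(x) = 3x^2 - 1x + 6
f'(x) = 6x - 1
f'(5) = 6*5 + (-1) = 29
x_1 = x_0 - alpha * f'(x_0) = 5 - 1/2 * 29 = -19/2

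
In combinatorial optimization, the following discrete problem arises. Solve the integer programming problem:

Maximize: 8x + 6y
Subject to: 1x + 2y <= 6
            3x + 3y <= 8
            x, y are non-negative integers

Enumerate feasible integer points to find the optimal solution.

Constraint 1: 1x + 2y <= 6
Constraint 2: 3x + 3y <= 8
Feasible x range (need y >= 0): 0 <= x <= min(6/1, 8/3) => x in {0, ..., 2}.
Enumerate feasible integer points row by row (the coefficient of y is 6 > 0, so for each x the largest feasible y gives the best value):
  x = 0: y <= min((6 - 1*0)/2, (8 - 3*0)/3) => y in {0, ..., 2}; best 8*0 + 6*2 = 12
  x = 1: y <= min((6 - 1*1)/2, (8 - 3*1)/3) => y in {0, ..., 1}; best 8*1 + 6*1 = 14
  x = 2: y <= min((6 - 1*2)/2, (8 - 3*2)/3) => y in {0}; best 8*2 + 6*0 = 16
The maximum 8x + 6y = 16 is achieved at x = 2, y = 0.
Check: 1*2 + 2*0 = 2 <= 6 and 3*2 + 3*0 = 6 <= 8.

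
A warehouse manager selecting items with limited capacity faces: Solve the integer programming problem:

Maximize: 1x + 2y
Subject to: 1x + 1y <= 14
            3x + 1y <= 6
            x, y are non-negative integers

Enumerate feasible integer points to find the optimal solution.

Constraint 1: 1x + 1y <= 14
Constraint 2: 3x + 1y <= 6
Feasible x range (need y >= 0): 0 <= x <= min(14/1, 6/3) => x in {0, ..., 2}.
Enumerate feasible integer points row by row (the coefficient of y is 2 > 0, so for each x the largest feasible y gives the best value):
  x = 0: y <= min((14 - 1*0)/1, (6 - 3*0)/1) => y in {0, ..., 6}; best 1*0 + 2*6 = 12
  x = 1: y <= min((14 - 1*1)/1, (6 - 3*1)/1) => y in {0, ..., 3}; best 1*1 + 2*3 = 7
  x = 2: y <= min((14 - 1*2)/1, (6 - 3*2)/1) => y in {0}; best 1*2 + 2*0 = 2
The maximum 1x + 2y = 12 is achieved at x = 0, y = 6.
Check: 1*0 + 1*6 = 6 <= 14 and 3*0 + 1*6 = 6 <= 6.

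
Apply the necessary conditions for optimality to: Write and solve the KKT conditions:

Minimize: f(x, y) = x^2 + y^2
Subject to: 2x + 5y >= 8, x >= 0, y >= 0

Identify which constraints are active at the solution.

KKT conditions for min x^2 + y^2 s.t. 2x + 5y >= 8, x >= 0, y >= 0:
Stationarity: 2x = mu*2 + mu_x, 2y = mu*5 + mu_y, with mu, mu_x, mu_y >= 0
Complementary slackness: mu*(2x + 5y - 8) = 0, mu_x*x = 0, mu_y*y = 0
(0, 0) is infeasible (2*0 + 5*0 < 8), so if mu = 0 stationarity would force x = mu_x/2 >= 0, y = mu_y/2 >= 0 with mu_x*x = mu_y*y = 0, i.e. x = y = 0: contradiction. Hence mu > 0 and 2x + 5y = 8 is active.
Try x > 0, y > 0 (so mu_x = mu_y = 0): x = 2*mu/2, y = 5*mu/2
Substitute: 2*(2*mu/2) + 5*(5*mu/2) = 8
  mu*29/2 = 8 => mu = 16/29
x* = 16/29 > 0, y* = 40/29 > 0, consistent with mu_x = mu_y = 0.
f is convex and the constraints are linear, so this KKT point is the global minimum.
f* = 64/29
Active constraints: 2x + 5y >= 8 (holds with equality, mu = 16/29 > 0); x >= 0 and y >= 0 are inactive (mu_x = mu_y = 0).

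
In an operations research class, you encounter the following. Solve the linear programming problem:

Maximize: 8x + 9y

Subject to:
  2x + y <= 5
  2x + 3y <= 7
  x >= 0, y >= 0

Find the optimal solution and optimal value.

Feasible vertices: (0, 0), (0, 7/3), (2, 1), (5/2, 0)
Objective 8x + 9y at each:
  (0, 0): 0
  (0, 7/3): 21
  (2, 1): 25
  (5/2, 0): 20
Maximum is 25 at (2, 1).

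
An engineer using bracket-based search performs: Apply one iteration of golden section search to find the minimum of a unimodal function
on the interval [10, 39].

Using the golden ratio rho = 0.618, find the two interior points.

Golden section search on [10, 39].
Golden ratio rho = 0.618 (approx).
Interior points:
  x_1 = 10 + (1-0.618)*29 = 21.0780
  x_2 = 10 + 0.618*29 = 27.9220
Compare f(x_1) and f(x_2) to determine which subinterval to keep.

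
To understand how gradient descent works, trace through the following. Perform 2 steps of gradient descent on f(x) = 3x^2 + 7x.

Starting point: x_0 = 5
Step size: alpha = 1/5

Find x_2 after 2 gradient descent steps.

f(x) = 3x^2 + 7x, f'(x) = 6x + (7)
Step 1: f'(5) = 37, x_1 = 5 - 1/5 * 37 = -12/5
Step 2: f'(-12/5) = -37/5, x_2 = -12/5 - 1/5 * -37/5 = -23/25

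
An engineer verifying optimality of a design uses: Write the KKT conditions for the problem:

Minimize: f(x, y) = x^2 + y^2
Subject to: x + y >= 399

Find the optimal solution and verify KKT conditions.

KKT conditions for min x^2 + y^2 s.t. x + y >= 399:
Stationarity: 2x = mu, 2y = mu
So x = y = mu/2.
Complementary slackness: mu*(x + y - 399) = 0
Primal feasibility: x + y >= 399; dual feasibility: mu >= 0
If mu = 0 then x = y = 0, but 0 + 0 < 399 is infeasible, so the constraint is active.
Constraint active: x + y = 2*(mu/2) = 399 => mu = 399
x = y = 399/2, f = 159201/2
Verify: stationarity 2*(399/2) = 399 = mu; primal 399/2 + 399/2 = 399 >= 399; dual mu = 399 >= 0; complementary slackness 399*(399 - 399) = 0. All KKT conditions hold.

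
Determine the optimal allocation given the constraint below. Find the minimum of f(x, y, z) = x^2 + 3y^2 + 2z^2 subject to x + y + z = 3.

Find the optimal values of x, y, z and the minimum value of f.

Using Lagrange multipliers on f = x^2 + 3y^2 + 2z^2 with constraint x + y + z = 3:
Conditions: 2*1*x = lambda, 2*3*y = lambda, 2*2*z = lambda
So x = lambda/2, y = lambda/6, z = lambda/4
Substituting into constraint: lambda * (11/12) = 3
lambda = 36/11
x = 18/11, y = 6/11, z = 9/11
Minimum value = 54/11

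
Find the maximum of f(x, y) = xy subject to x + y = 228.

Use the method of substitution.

Substitute y = 228 - x into f(x,y) = xy:
g(x) = x(228 - x) = 228x - x^2
g'(x) = 228 - 2x = 0  =>  x = 114
y = 228 - 114 = 114
Maximum value = 114 * 114 = 12996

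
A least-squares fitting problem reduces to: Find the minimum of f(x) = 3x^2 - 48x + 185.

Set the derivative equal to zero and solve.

f(x) = 3x^2 - 48x + 185
f'(x) = 6x + (-48) = 0
x = 48/6 = 8
f(8) = -7
Since f''(x) = 6 > 0, this is a minimum.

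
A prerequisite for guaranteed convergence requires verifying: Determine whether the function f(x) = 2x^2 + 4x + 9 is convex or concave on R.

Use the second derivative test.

f(x) = 2x^2 + 4x + 9
f'(x) = 4x + 4
f''(x) = 4
Since f''(x) = 4 > 0 for all x, f is convex on R.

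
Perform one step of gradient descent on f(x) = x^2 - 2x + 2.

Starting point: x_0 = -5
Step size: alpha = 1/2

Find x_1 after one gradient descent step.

f(x) = x^2 - 2x + 2
f'(x) = 2x - 2
f'(-5) = 2*-5 + (-2) = -12
x_1 = x_0 - alpha * f'(x_0) = -5 - 1/2 * -12 = 1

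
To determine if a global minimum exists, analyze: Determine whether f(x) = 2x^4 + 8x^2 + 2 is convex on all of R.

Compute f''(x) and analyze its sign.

f(x) = 2x^4 + 8x^2 + 2
f'(x) = 8x^3 + 16x
f''(x) = 24x^2 + 16
f''(x) = 24x^2 + 16 >= 16 > 0 for all x
Therefore, f is convex on R.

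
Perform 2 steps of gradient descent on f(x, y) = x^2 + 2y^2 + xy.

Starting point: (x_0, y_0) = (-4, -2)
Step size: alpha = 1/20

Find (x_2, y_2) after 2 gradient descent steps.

f(x,y) = x^2 + 2y^2 + xy
grad_x = 2x + 1y, grad_y = 4y + 1x
Step 1: grad = (-10, -12), (-7/2, -7/5)
Step 2: grad = (-42/5, -91/10), (-77/25, -189/200)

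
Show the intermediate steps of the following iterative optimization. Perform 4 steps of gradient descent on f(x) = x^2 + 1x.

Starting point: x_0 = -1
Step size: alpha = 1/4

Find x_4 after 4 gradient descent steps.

f(x) = x^2 + 1x, f'(x) = 2x + (1)
Step 1: f'(-1) = -1, x_1 = -1 - 1/4 * -1 = -3/4
Step 2: f'(-3/4) = -1/2, x_2 = -3/4 - 1/4 * -1/2 = -5/8
Step 3: f'(-5/8) = -1/4, x_3 = -5/8 - 1/4 * -1/4 = -9/16
Step 4: f'(-9/16) = -1/8, x_4 = -9/16 - 1/4 * -1/8 = -17/32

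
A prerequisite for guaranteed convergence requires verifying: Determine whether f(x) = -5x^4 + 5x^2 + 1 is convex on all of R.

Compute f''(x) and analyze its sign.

f(x) = -5x^4 + 5x^2 + 1
f'(x) = -20x^3 + 10x
f''(x) = -60x^2 + 10
f''(x) = -60x^2 + 10 -> -inf as |x| -> inf
Therefore, f is not globally convex on R.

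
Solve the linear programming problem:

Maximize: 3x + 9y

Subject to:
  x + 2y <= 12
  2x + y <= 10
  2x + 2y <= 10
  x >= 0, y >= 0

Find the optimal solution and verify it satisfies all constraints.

Feasible vertices: (0, 0), (0, 5), (5, 0)
Objective 3x + 9y at each vertex:
  (0, 0): 0
  (0, 5): 45
  (5, 0): 15
Maximum is 45 at (0, 5).
Verify constraints at (x, y) = (0, 5):
  1*0 + 2*5 = 10 <= 12
  2*0 + 1*5 = 5 <= 10
  2*0 + 2*5 = 10 <= 10 (active)
  x = 0 >= 0, y = 5 >= 0. All constraints satisfied.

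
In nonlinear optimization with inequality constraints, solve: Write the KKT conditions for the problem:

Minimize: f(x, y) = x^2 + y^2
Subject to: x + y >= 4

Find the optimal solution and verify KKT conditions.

KKT conditions for min x^2 + y^2 s.t. x + y >= 4:
Stationarity: 2x = mu, 2y = mu
So x = y = mu/2.
Complementary slackness: mu*(x + y - 4) = 0
Primal feasibility: x + y >= 4; dual feasibility: mu >= 0
If mu = 0 then x = y = 0, but 0 + 0 < 4 is infeasible, so the constraint is active.
Constraint active: x + y = 2*(mu/2) = 4 => mu = 4
x = y = 2, f = 8
Verify: stationarity 2*2 = 4 = mu; primal 2 + 2 = 4 >= 4; dual mu = 4 >= 0; complementary slackness 4*(4 - 4) = 0. All KKT conditions hold.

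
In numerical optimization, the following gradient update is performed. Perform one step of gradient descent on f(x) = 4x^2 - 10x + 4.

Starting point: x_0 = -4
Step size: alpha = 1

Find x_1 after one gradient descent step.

f(x) = 4x^2 - 10x + 4
f'(x) = 8x - 10
f'(-4) = 8*-4 + (-10) = -42
x_1 = x_0 - alpha * f'(x_0) = -4 - 1 * -42 = 38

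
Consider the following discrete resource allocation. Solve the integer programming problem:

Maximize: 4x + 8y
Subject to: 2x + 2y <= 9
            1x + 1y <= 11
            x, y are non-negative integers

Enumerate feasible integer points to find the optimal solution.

Constraint 1: 2x + 2y <= 9
Constraint 2: 1x + 1y <= 11
Feasible x range (need y >= 0): 0 <= x <= min(9/2, 11/1) => x in {0, ..., 4}.
Enumerate feasible integer points row by row (the coefficient of y is 8 > 0, so for each x the largest feasible y gives the best value):
  x = 0: y <= min((9 - 2*0)/2, (11 - 1*0)/1) => y in {0, ..., 4}; best 4*0 + 8*4 = 32
  x = 1: y <= min((9 - 2*1)/2, (11 - 1*1)/1) => y in {0, ..., 3}; best 4*1 + 8*3 = 28
  x = 2: y <= min((9 - 2*2)/2, (11 - 1*2)/1) => y in {0, ..., 2}; best 4*2 + 8*2 = 24
  x = 3: y <= min((9 - 2*3)/2, (11 - 1*3)/1) => y in {0, ..., 1}; best 4*3 + 8*1 = 20
  x = 4: y <= min((9 - 2*4)/2, (11 - 1*4)/1) => y in {0}; best 4*4 + 8*0 = 16
The maximum 4x + 8y = 32 is achieved at x = 0, y = 4.
Check: 2*0 + 2*4 = 8 <= 9 and 1*0 + 1*4 = 4 <= 11.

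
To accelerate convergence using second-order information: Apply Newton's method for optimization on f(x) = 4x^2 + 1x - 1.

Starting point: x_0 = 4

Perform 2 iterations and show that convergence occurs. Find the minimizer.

f(x) = 4x^2 + 1x - 1, f'(x) = 8x + (1), f''(x) = 8
Step 1: f'(4) = 33, x_1 = 4 - 33/8 = -1/8
Step 2: f'(-1/8) = 0, x_2 = -1/8 (converged)
Newton's method converges in 1 step for quadratics.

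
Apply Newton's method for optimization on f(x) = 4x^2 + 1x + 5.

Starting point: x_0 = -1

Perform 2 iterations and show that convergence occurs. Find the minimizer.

f(x) = 4x^2 + 1x + 5, f'(x) = 8x + (1), f''(x) = 8
Step 1: f'(-1) = -7, x_1 = -1 - -7/8 = -1/8
Step 2: f'(-1/8) = 0, x_2 = -1/8 (converged)
Newton's method converges in 1 step for quadratics.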